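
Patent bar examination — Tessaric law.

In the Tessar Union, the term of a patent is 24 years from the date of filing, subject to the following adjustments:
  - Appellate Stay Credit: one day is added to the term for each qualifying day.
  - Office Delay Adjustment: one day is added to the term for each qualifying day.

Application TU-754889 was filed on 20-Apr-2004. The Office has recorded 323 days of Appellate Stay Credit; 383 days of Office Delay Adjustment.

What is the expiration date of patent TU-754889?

Base term: filing date + 24 years → 20 April 2028.
Appellate Stay Credit: +323 days → 9 March 2029.
Office Delay Adjustment: +383 days → 27 March 2030.

March 27, 2030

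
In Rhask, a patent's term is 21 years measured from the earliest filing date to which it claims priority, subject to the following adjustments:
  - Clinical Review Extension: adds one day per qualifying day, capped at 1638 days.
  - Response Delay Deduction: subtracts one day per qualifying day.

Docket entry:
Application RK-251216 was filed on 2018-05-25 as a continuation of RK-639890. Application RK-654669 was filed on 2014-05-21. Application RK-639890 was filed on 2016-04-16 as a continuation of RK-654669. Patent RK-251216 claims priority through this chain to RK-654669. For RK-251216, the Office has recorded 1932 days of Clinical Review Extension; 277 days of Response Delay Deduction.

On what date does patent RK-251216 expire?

Earliest priority filing: 21 May 2014.
Base term: 21 May 2014 + 21 years → 21 May 2035.
Clinical Review Extension: 1932 days claimed exceeds the 1638-day cap, so +1638 days → 14 November 2039.
Response Delay Deduction: −277 days → 10 February 2039.

2039-02-10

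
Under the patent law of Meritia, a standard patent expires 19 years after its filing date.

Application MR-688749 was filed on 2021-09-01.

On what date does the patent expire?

Filing date + 19 years → 1 September 2040.

2040-09-01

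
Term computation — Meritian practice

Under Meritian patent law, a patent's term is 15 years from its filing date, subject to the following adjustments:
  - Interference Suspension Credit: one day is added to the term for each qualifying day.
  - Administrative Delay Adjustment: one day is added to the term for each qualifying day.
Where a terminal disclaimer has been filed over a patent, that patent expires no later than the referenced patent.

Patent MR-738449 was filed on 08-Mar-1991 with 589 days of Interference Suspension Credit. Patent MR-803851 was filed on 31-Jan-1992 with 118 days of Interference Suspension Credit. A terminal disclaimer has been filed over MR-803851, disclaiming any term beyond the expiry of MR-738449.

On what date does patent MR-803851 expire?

Natural term of MR-803851:
  Base: filing + 15 years → 31 January 2007.
  Interference Suspension Credit: +118 days → 29 May 2007.
Expiry of referenced patent MR-738449:
  Base: filing + 15 years → 8 March 2006.
  Interference Suspension Credit: +589 days → 18 October 2007.
Terminal disclaimer: MR-803851 expires on the earlier of 29 May 2007 and 18 October 2007.

May 29, 2007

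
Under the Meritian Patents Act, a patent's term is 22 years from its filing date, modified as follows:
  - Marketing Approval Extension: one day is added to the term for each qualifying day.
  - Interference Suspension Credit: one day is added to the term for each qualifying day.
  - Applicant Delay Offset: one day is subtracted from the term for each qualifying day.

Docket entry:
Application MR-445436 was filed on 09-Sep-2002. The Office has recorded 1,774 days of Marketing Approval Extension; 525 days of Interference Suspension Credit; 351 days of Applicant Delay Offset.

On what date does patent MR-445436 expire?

Base term: filing date + 22 years → 9 September 2024.
Marketing Approval Extension: +1774 days → 19 July 2029.
Interference Suspension Credit: +525 days → 26 December 2030.
Applicant Delay Offset: −351 days → 9 January 2030.

January 9, 2030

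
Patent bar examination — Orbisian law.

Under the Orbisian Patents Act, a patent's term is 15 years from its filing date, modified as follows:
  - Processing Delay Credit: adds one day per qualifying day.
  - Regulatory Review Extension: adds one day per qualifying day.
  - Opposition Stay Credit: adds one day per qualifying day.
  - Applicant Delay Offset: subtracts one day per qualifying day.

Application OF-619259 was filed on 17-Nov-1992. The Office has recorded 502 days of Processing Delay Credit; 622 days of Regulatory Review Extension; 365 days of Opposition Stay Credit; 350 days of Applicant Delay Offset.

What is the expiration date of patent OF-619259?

Base term: filing date + 15 years → 17 November 2007.
Processing Delay Credit: +502 days → 2 April 2009.
Regulatory Review Extension: +622 days → 15 December 2010.
Opposition Stay Credit: +365 days → 15 December 2011.
Applicant Delay Offset: −350 days → 30 December 2010.

December 30, 2010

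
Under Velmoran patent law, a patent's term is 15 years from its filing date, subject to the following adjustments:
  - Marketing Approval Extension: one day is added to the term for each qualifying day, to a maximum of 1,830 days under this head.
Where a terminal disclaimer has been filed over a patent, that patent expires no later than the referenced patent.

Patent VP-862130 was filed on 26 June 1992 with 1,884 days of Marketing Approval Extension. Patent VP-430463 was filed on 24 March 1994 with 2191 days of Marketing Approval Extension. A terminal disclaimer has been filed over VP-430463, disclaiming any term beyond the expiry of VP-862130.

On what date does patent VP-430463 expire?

Natural term of VP-430463:
  Base: filing + 15 years → 24 March 2009.
  Marketing Approval Extension: 2191 days claimed exceeds the 1830-day cap, so +1830 days → 28 March 2014.
Expiry of referenced patent VP-862130:
  Base: filing + 15 years → 26 June 2007.
  Marketing Approval Extension: 1884 days claimed exceeds the 1830-day cap, so +1830 days → 29 June 2012.
Terminal disclaimer: VP-430463 expires on the earlier of 28 March 2014 and 29 June 2012.

2012-06-29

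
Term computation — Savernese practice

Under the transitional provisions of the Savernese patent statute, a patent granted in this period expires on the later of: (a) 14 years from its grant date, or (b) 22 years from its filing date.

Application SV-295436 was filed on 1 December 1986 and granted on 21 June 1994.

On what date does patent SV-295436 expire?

December 1, 2008

(a) grant + 14 years → 21 June 2008.
(b) filing + 22 years → 1 December 2008.
Later of the two: 1 December 2008.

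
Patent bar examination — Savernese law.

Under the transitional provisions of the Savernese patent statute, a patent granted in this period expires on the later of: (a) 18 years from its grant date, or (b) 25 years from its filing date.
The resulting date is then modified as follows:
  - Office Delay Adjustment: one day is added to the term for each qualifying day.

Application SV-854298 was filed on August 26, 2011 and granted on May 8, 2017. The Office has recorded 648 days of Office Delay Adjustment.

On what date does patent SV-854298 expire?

(a) grant + 18 years → 8 May 2035.
(b) filing + 25 years → 26 August 2036.
Later of the two: 26 August 2036.
Office Delay Adjustment: +648 days → 5 June 2038.

June 5, 2038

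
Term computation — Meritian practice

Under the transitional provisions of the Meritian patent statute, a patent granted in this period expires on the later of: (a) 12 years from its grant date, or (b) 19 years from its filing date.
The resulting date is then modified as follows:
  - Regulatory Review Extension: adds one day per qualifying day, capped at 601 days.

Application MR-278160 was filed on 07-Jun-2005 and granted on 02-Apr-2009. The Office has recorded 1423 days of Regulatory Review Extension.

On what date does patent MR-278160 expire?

(a) grant + 12 years → 2 April 2021.
(b) filing + 19 years → 7 June 2024.
Later of the two: 7 June 2024.
Regulatory Review Extension: 1423 days claimed exceeds the 601-day cap, so +601 days → 29 January 2026.

January 29, 2026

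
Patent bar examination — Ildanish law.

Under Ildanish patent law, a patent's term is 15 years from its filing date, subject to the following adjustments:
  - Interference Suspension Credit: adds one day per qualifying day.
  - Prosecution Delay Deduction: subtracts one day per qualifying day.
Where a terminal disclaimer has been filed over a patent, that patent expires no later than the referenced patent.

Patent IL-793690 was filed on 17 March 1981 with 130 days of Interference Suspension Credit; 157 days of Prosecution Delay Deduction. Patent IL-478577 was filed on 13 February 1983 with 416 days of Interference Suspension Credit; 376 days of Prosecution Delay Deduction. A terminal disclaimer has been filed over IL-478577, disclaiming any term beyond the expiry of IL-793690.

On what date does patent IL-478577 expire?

February 19, 1996

Natural term of IL-478577:
  Base: filing + 15 years → 13 February 1998.
  Interference Suspension Credit: +416 days → 5 April 1999.
  Prosecution Delay Deduction: −376 days → 25 March 1998.
Expiry of referenced patent IL-793690:
  Base: filing + 15 years → 17 March 1996.
  Interference Suspension Credit: +130 days → 25 July 1996.
  Prosecution Delay Deduction: −157 days → 19 February 1996.
Terminal disclaimer: IL-478577 expires on the earlier of 25 March 1998 and 19 February 1996.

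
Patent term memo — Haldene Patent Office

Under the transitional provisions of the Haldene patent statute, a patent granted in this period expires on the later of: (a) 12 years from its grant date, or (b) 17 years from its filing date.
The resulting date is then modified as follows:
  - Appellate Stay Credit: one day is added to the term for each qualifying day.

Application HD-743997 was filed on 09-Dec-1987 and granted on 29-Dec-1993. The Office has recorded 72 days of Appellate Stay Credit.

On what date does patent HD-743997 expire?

2006-03-11

(a) grant + 12 years → 29 December 2005.
(b) filing + 17 years → 9 December 2004.
Later of the two: 29 December 2005.
Appellate Stay Credit: +72 days → 11 March 2006.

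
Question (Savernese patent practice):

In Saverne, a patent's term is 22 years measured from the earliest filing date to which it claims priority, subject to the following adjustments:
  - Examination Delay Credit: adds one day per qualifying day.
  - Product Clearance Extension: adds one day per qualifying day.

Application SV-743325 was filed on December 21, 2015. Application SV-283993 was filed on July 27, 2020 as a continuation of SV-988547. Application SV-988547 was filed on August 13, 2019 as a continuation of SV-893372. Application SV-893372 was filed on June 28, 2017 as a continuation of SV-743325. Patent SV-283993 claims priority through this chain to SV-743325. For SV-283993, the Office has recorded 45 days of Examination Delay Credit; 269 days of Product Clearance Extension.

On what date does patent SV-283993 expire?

2038-10-31

Earliest priority filing: 21 December 2015.
Base term: 21 December 2015 + 22 years → 21 December 2037.
Examination Delay Credit: +45 days → 4 February 2038.
Product Clearance Extension: +269 days → 31 October 2038.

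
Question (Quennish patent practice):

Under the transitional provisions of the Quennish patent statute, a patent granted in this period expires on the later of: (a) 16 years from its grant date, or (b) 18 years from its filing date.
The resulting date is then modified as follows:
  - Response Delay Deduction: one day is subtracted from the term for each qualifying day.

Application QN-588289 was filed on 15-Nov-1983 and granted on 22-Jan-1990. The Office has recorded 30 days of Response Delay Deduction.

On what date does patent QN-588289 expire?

December 23, 2005

(a) grant + 16 years → 22 January 2006.
(b) filing + 18 years → 15 November 2001.
Later of the two: 22 January 2006.
Response Delay Deduction: −30 days → 23 December 2005.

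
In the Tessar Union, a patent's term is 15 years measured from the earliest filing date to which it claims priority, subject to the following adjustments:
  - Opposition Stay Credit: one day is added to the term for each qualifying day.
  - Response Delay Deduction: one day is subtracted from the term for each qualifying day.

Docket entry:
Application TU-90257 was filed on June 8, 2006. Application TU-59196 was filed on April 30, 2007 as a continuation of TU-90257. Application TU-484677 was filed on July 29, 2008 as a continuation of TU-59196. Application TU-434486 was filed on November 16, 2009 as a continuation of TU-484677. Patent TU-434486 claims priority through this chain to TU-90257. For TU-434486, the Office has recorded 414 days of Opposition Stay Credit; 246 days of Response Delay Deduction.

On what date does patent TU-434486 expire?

Earliest priority filing: 8 June 2006.
Base term: 8 June 2006 + 15 years → 8 June 2021.
Opposition Stay Credit: +414 days → 27 July 2022.
Response Delay Deduction: −246 days → 23 November 2021.

November 23, 2021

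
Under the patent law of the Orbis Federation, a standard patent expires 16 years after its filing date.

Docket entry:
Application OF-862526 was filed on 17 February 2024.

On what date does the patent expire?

2040-02-17

Filing date + 16 years → 17 February 2040.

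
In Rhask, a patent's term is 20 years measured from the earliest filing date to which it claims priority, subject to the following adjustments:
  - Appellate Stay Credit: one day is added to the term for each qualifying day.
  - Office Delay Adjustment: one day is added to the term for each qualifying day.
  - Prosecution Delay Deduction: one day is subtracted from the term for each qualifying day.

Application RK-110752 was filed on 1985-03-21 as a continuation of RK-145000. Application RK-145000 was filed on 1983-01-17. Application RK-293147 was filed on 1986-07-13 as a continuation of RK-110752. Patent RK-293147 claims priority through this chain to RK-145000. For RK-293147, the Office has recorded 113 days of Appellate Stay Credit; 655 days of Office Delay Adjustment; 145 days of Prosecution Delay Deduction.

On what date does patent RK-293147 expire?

2004-10-01

Earliest priority filing: 17 January 1983.
Base term: 17 January 1983 + 20 years → 17 January 2003.
Appellate Stay Credit: +113 days → 10 May 2003.
Office Delay Adjustment: +655 days → 23 February 2005.
Prosecution Delay Deduction: −145 days → 1 October 2004.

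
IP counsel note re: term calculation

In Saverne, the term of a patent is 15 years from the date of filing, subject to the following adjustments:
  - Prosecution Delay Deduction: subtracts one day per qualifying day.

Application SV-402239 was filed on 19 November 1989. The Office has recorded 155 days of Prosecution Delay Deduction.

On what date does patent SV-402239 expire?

Base term: filing date + 15 years → 19 November 2004.
Prosecution Delay Deduction: −155 days → 17 June 2004.

2004-06-17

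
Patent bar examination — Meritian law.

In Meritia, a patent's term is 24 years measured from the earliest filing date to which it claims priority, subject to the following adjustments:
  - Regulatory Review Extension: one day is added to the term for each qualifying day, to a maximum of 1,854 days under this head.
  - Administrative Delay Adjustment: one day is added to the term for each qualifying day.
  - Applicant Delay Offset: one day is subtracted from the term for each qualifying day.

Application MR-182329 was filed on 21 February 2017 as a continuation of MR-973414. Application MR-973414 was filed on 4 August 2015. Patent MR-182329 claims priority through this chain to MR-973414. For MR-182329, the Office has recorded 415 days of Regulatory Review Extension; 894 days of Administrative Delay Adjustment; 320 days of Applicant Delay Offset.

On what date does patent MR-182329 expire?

2042-04-19

Earliest priority filing: 4 August 2015.
Base term: 4 August 2015 + 24 years → 4 August 2039.
Regulatory Review Extension: 415 days (within the 1854-day cap) → +415 days → 22 September 2040.
Administrative Delay Adjustment: +894 days → 5 March 2043.
Applicant Delay Offset: −320 days → 19 April 2042.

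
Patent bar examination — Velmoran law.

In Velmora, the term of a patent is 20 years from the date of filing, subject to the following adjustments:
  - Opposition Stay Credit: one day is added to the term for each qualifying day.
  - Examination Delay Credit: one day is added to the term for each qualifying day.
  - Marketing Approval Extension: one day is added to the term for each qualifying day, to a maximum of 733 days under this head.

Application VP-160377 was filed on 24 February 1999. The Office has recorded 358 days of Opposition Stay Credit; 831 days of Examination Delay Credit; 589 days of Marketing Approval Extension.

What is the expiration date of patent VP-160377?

2024-01-07

Base term: filing date + 20 years → 24 February 2019.
Opposition Stay Credit: +358 days → 17 February 2020.
Examination Delay Credit: +831 days → 28 May 2022.
Marketing Approval Extension: 589 days (within the 733-day cap) → +589 days → 7 January 2024.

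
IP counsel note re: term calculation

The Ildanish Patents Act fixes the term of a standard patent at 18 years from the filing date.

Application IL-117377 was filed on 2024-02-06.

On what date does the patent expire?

Filing date + 18 years → 6 February 2042.

February 6, 2042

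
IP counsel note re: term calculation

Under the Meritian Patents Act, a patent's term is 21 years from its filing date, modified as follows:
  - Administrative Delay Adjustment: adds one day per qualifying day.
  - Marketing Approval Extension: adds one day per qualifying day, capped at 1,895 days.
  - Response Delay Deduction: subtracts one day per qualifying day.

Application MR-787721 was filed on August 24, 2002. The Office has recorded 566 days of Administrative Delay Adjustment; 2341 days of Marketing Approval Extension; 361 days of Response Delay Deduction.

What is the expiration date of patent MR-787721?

Base term: filing date + 21 years → 24 August 2023.
Administrative Delay Adjustment: +566 days → 12 March 2025.
Marketing Approval Extension: 2341 days claimed exceeds the 1895-day cap, so +1895 days → 20 May 2030.
Response Delay Deduction: −361 days → 24 May 2029.

2029-05-24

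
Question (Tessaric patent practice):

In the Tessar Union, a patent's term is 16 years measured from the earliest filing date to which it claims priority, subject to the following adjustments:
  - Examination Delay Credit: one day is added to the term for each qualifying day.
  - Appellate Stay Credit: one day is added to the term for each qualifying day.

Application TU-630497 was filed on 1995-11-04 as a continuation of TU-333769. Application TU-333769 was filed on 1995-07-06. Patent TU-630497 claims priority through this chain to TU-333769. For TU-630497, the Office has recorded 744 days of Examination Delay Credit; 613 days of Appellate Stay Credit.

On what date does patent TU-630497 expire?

March 24, 2015

Earliest priority filing: 6 July 1995.
Base term: 6 July 1995 + 16 years → 6 July 2011.
Examination Delay Credit: +744 days → 19 July 2013.
Appellate Stay Credit: +613 days → 24 March 2015.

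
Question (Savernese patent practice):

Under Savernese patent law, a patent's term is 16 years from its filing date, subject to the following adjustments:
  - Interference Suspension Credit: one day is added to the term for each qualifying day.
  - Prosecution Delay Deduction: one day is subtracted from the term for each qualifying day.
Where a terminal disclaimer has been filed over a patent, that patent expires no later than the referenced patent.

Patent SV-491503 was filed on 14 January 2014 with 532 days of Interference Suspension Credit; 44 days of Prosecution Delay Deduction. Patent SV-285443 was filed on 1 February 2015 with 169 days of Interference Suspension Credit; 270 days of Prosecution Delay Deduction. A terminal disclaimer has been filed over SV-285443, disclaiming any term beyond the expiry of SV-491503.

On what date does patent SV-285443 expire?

October 23, 2030

Natural term of SV-285443:
  Base: filing + 16 years → 1 February 2031.
  Interference Suspension Credit: +169 days → 20 July 2031.
  Prosecution Delay Deduction: −270 days → 23 October 2030.
Expiry of referenced patent SV-491503:
  Base: filing + 16 years → 14 January 2030.
  Interference Suspension Credit: +532 days → 30 June 2031.
  Prosecution Delay Deduction: −44 days → 17 May 2031.
Terminal disclaimer: SV-285443 expires on the earlier of 23 October 2030 and 17 May 2031.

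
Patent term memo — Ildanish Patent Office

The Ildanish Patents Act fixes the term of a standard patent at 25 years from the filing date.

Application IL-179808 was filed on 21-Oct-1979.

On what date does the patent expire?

2004-10-21

Filing date + 25 years → 21 October 2004.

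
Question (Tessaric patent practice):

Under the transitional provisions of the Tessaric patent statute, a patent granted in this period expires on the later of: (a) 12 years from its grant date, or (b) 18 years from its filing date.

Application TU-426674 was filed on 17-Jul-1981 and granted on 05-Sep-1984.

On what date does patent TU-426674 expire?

July 17, 1999

(a) grant + 12 years → 5 September 1996.
(b) filing + 18 years → 17 July 1999.
Later of the two: 17 July 1999.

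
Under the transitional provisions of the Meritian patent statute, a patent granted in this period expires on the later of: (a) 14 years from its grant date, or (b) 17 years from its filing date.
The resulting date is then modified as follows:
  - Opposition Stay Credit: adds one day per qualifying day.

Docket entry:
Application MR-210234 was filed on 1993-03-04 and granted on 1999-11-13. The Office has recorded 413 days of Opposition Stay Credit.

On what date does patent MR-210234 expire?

(a) grant + 14 years → 13 November 2013.
(b) filing + 17 years → 4 March 2010.
Later of the two: 13 November 2013.
Opposition Stay Credit: +413 days → 31 December 2014.

2014-12-31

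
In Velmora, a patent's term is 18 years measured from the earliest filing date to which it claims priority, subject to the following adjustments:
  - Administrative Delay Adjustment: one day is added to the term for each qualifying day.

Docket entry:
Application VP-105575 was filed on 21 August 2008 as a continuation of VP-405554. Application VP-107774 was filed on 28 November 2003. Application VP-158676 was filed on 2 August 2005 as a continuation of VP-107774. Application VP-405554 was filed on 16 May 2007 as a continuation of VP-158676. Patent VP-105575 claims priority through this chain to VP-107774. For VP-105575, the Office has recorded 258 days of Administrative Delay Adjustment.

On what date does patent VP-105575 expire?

2022-08-13

Earliest priority filing: 28 November 2003.
Base term: 28 November 2003 + 18 years → 28 November 2021.
Administrative Delay Adjustment: +258 days → 13 August 2022.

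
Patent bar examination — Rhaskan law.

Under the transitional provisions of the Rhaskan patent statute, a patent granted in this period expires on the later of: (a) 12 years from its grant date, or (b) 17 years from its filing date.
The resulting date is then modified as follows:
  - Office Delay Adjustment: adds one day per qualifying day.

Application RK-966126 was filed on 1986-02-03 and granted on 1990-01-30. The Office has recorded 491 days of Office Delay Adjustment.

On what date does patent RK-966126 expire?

2004-06-08

(a) grant + 12 years → 30 January 2002.
(b) filing + 17 years → 3 February 2003.
Later of the two: 3 February 2003.
Office Delay Adjustment: +491 days → 8 June 2004.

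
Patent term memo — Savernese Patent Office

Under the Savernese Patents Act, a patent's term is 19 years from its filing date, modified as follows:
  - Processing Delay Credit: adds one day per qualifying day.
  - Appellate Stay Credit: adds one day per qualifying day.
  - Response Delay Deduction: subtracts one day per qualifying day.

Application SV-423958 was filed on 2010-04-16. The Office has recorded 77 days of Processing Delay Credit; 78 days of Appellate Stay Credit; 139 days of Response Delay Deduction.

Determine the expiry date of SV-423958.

Base term: filing date + 19 years → 16 April 2029.
Processing Delay Credit: +77 days → 2 July 2029.
Appellate Stay Credit: +78 days → 18 September 2029.
Response Delay Deduction: −139 days → 2 May 2029.

May 2, 2029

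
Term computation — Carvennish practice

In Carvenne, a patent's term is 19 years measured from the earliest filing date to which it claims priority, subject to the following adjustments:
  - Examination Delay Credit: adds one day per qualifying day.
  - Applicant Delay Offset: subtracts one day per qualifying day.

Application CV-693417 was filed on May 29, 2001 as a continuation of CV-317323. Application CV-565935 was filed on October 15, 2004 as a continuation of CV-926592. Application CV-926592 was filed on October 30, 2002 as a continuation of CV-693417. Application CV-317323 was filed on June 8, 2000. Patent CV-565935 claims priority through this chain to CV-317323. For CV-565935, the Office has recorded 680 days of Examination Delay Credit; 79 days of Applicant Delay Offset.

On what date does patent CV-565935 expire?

2021-01-29

Earliest priority filing: 8 June 2000.
Base term: 8 June 2000 + 19 years → 8 June 2019.
Examination Delay Credit: +680 days → 18 April 2021.
Applicant Delay Offset: −79 days → 29 January 2021.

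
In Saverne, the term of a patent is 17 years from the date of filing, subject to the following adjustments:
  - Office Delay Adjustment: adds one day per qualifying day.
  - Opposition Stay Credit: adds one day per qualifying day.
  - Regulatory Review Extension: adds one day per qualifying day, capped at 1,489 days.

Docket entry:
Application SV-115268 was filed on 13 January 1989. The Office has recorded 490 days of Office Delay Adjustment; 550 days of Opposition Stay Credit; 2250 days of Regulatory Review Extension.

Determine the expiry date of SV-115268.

December 16, 2012

Base term: filing date + 17 years → 13 January 2006.
Office Delay Adjustment: +490 days → 18 May 2007.
Opposition Stay Credit: +550 days → 18 November 2008.
Regulatory Review Extension: 2250 days claimed exceeds the 1489-day cap, so +1489 days → 16 December 2012.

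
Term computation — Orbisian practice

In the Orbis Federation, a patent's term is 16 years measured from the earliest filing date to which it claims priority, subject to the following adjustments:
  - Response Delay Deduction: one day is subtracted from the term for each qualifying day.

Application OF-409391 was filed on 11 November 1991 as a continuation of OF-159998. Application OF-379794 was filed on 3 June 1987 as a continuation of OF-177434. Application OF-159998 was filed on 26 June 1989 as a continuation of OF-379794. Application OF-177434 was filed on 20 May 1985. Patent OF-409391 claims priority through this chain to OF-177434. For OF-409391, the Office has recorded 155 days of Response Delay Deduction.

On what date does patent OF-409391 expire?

Earliest priority filing: 20 May 1985.
Base term: 20 May 1985 + 16 years → 20 May 2001.
Response Delay Deduction: −155 days → 16 December 2000.

December 16, 2000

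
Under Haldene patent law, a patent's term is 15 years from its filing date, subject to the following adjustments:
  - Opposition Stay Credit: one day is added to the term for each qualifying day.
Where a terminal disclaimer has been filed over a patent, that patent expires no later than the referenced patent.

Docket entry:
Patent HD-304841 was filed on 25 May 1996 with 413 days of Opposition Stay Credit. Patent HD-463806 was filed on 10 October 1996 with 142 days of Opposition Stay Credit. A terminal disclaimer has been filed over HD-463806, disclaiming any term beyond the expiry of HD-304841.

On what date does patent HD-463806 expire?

Natural term of HD-463806:
  Base: filing + 15 years → 10 October 2011.
  Opposition Stay Credit: +142 days → 29 February 2012.
Expiry of referenced patent HD-304841:
  Base: filing + 15 years → 25 May 2011.
  Opposition Stay Credit: +413 days → 11 July 2012.
Terminal disclaimer: HD-463806 expires on the earlier of 29 February 2012 and 11 July 2012.

February 29, 2012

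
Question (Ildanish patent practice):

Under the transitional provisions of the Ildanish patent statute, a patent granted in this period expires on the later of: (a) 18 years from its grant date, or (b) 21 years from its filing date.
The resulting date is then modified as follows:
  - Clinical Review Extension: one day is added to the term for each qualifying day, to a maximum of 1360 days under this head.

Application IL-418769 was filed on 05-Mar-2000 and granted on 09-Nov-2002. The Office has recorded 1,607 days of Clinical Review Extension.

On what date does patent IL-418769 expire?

(a) grant + 18 years → 9 November 2020.
(b) filing + 21 years → 5 March 2021.
Later of the two: 5 March 2021.
Clinical Review Extension: 1607 days claimed exceeds the 1360-day cap, so +1360 days → 24 November 2024.

November 24, 2024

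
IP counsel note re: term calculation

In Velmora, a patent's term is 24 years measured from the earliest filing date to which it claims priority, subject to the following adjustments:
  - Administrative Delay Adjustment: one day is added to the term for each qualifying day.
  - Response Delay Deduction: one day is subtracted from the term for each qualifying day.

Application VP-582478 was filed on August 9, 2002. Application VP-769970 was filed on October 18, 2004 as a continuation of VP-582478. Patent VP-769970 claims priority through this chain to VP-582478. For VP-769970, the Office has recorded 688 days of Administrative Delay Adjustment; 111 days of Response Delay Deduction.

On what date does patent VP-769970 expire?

Earliest priority filing: 9 August 2002.
Base term: 9 August 2002 + 24 years → 9 August 2026.
Administrative Delay Adjustment: +688 days → 27 June 2028.
Response Delay Deduction: −111 days → 8 March 2028.

March 8, 2028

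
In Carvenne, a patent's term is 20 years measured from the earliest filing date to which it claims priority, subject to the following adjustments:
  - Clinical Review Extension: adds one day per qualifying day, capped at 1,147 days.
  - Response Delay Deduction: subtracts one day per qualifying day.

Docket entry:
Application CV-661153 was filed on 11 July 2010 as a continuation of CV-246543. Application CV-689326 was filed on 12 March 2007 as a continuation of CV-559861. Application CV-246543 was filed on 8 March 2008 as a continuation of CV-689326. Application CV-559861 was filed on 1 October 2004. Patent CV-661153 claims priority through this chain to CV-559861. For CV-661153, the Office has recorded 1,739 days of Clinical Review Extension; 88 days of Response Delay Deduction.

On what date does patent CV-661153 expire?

Earliest priority filing: 1 October 2004.
Base term: 1 October 2004 + 20 years → 1 October 2024.
Clinical Review Extension: 1739 days claimed exceeds the 1147-day cap, so +1147 days → 22 November 2027.
Response Delay Deduction: −88 days → 26 August 2027.

August 26, 2027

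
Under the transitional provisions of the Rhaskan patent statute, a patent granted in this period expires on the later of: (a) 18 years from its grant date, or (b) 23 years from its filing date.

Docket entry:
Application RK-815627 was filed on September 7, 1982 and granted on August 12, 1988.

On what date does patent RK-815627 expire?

(a) grant + 18 years → 12 August 2006.
(b) filing + 23 years → 7 September 2005.
Later of the two: 12 August 2006.

2006-08-12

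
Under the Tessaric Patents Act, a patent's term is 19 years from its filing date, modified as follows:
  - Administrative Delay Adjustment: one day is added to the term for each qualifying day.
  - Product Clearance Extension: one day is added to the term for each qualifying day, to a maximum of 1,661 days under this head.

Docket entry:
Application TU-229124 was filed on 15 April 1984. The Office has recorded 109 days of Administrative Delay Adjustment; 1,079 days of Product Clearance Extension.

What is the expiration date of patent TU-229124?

Base term: filing date + 19 years → 15 April 2003.
Administrative Delay Adjustment: +109 days → 2 August 2003.
Product Clearance Extension: 1079 days (within the 1661-day cap) → +1079 days → 16 July 2006.

2006-07-16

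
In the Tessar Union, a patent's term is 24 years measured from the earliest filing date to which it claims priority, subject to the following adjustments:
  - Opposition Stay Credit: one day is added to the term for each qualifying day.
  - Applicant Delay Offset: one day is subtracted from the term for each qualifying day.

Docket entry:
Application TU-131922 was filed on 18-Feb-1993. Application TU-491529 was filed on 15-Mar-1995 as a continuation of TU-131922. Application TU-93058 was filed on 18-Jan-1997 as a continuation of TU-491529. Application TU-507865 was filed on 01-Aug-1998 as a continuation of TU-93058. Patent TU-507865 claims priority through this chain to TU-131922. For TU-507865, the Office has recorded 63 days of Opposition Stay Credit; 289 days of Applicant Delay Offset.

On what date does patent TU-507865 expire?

Earliest priority filing: 18 February 1993.
Base term: 18 February 1993 + 24 years → 18 February 2017.
Opposition Stay Credit: +63 days → 22 April 2017.
Applicant Delay Offset: −289 days → 7 July 2016.

July 7, 2016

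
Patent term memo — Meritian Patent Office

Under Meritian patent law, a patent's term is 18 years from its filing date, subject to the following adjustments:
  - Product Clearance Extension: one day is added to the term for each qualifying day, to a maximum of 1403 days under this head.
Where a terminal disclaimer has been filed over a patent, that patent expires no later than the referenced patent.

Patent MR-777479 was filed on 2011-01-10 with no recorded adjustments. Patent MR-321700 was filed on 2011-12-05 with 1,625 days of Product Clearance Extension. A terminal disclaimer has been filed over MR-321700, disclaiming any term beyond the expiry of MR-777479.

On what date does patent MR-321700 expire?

January 10, 2029

Natural term of MR-321700:
  Base: filing + 18 years → 5 December 2029.
  Product Clearance Extension: 1625 days claimed exceeds the 1403-day cap, so +1403 days → 8 October 2033.
Expiry of referenced patent MR-777479:
  Base: filing + 18 years → 10 January 2029.
Terminal disclaimer: MR-321700 expires on the earlier of 8 October 2033 and 10 January 2029.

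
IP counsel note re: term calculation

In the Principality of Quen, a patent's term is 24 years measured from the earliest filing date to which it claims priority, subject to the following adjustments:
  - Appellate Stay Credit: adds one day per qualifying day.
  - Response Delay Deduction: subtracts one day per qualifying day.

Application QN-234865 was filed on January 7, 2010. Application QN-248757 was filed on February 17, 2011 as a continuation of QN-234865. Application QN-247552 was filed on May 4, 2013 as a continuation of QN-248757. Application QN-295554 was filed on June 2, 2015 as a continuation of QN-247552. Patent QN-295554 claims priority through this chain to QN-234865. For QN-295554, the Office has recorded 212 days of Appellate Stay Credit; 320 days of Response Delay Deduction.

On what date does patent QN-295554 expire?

2033-09-21

Earliest priority filing: 7 January 2010.
Base term: 7 January 2010 + 24 years → 7 January 2034.
Appellate Stay Credit: +212 days → 7 August 2034.
Response Delay Deduction: −320 days → 21 September 2033.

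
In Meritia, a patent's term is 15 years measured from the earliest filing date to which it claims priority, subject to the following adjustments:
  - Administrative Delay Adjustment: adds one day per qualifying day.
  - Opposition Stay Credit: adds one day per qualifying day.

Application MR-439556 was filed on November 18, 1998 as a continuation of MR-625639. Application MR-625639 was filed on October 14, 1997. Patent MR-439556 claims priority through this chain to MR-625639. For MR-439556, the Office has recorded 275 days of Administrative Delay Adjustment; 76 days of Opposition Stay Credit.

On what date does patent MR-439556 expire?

Earliest priority filing: 14 October 1997.
Base term: 14 October 1997 + 15 years → 14 October 2012.
Administrative Delay Adjustment: +275 days → 16 July 2013.
Opposition Stay Credit: +76 days → 30 September 2013.

2013-09-30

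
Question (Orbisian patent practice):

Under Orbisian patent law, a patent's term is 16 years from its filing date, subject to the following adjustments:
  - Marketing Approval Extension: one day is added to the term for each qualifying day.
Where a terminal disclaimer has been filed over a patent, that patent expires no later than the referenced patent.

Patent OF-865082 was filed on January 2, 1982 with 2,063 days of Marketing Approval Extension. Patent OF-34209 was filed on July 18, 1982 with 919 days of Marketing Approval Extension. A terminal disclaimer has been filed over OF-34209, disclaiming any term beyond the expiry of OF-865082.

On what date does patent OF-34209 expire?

Natural term of OF-34209:
  Base: filing + 16 years → 18 July 1998.
  Marketing Approval Extension: +919 days → 22 January 2001.
Expiry of referenced patent OF-865082:
  Base: filing + 16 years → 2 January 1998.
  Marketing Approval Extension: +2063 days → 27 August 2003.
Terminal disclaimer: OF-34209 expires on the earlier of 22 January 2001 and 27 August 2003.

2001-01-22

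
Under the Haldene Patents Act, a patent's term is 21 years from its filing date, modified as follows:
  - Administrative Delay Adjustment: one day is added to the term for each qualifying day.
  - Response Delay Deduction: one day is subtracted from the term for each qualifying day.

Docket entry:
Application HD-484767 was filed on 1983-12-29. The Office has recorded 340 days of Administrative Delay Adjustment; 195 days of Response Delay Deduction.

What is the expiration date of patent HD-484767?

Base term: filing date + 21 years → 29 December 2004.
Administrative Delay Adjustment: +340 days → 4 December 2005.
Response Delay Deduction: −195 days → 23 May 2005.

2005-05-23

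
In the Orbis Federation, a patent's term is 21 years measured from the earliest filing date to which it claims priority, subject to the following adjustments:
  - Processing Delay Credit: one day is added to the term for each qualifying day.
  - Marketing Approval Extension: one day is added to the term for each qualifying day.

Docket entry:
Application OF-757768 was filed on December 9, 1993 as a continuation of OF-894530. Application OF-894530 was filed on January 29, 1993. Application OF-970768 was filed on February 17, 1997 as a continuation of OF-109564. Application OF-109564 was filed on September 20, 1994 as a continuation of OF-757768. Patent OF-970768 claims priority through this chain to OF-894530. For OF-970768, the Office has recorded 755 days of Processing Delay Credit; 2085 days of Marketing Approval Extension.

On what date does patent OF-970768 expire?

Earliest priority filing: 29 January 1993.
Base term: 29 January 1993 + 21 years → 29 January 2014.
Processing Delay Credit: +755 days → 23 February 2016.
Marketing Approval Extension: +2085 days → 8 November 2021.

2021-11-08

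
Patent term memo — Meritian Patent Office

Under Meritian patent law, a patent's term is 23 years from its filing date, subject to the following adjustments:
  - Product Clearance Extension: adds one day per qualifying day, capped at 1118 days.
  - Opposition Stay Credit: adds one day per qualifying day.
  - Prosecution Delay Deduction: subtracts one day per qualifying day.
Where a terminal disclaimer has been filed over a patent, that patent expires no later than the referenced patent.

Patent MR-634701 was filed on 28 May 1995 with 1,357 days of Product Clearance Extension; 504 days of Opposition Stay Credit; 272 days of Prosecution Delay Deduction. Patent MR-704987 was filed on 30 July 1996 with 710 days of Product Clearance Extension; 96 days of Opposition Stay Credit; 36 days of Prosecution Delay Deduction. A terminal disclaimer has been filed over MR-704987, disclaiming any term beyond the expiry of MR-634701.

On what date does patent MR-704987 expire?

Natural term of MR-704987:
  Base: filing + 23 years → 30 July 2019.
  Product Clearance Extension: 710 days (within the 1118-day cap) → +710 days → 9 July 2021.
  Opposition Stay Credit: +96 days → 13 October 2021.
  Prosecution Delay Deduction: −36 days → 7 September 2021.
Expiry of referenced patent MR-634701:
  Base: filing + 23 years → 28 May 2018.
  Product Clearance Extension: 1357 days claimed exceeds the 1118-day cap, so +1118 days → 19 June 2021.
  Opposition Stay Credit: +504 days → 5 November 2022.
  Prosecution Delay Deduction: −272 days → 6 February 2022.
Terminal disclaimer: MR-704987 expires on the earlier of 7 September 2021 and 6 February 2022.

2021-09-07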